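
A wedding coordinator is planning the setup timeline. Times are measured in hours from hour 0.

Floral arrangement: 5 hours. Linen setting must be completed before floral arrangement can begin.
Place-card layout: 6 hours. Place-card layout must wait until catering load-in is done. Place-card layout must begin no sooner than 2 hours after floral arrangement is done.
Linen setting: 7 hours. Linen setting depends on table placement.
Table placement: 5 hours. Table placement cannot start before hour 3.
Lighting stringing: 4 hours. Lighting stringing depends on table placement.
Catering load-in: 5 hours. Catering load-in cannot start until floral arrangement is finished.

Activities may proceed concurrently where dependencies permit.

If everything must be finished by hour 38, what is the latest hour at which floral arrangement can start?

22

Nothing follows place-card layout; the deadline of hour 38 is its only limit. It must start by 38 − 6 = hour 32.
Since place-card layout (must start by hour 32) depends on it, catering load-in must finish by hour 32. Backing off its 5-hour duration gives a latest start of hour 27.
Floral arrangement has several dependents: catering load-in (must start by hour 27); place-card layout (must start by hour 32, minus 2-hour gap → hour 30). The earliest of those limits is hour 27, so floral arrangement must start by 27 − 5 = hour 22.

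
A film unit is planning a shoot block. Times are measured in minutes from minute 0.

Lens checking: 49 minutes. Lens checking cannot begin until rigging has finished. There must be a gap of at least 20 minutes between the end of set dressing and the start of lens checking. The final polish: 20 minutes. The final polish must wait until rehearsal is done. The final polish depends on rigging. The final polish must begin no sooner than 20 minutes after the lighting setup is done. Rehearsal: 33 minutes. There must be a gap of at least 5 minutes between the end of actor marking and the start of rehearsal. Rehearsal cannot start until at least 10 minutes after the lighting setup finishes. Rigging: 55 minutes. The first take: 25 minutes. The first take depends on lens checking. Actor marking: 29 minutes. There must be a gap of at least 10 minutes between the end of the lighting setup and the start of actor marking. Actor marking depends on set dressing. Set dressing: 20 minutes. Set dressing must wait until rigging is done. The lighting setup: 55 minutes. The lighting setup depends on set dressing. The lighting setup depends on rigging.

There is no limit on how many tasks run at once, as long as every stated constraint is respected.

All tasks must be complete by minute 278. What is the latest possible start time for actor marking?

Nothing follows the final polish; the deadline of minute 278 is its only limit. It must start by 278 − 20 = minute 258.
Rehearsal feeds into the final polish (must start by minute 258); so rehearsal must finish by minute 258 and therefore start by minute 225.
Since rehearsal (must start by minute 225, minus 5-minute gap → minute 220) depends on it, actor marking must finish by minute 220. Backing off its 29-minute duration gives a latest start of minute 191.

191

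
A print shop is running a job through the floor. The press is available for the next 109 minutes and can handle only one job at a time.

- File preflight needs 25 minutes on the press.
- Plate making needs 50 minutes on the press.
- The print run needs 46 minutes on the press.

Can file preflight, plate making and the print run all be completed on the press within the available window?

Running back to back, the jobs need 25 + 50 + 46 = 121 minutes on the press.
Since 121 > 109, they cannot all fit.

No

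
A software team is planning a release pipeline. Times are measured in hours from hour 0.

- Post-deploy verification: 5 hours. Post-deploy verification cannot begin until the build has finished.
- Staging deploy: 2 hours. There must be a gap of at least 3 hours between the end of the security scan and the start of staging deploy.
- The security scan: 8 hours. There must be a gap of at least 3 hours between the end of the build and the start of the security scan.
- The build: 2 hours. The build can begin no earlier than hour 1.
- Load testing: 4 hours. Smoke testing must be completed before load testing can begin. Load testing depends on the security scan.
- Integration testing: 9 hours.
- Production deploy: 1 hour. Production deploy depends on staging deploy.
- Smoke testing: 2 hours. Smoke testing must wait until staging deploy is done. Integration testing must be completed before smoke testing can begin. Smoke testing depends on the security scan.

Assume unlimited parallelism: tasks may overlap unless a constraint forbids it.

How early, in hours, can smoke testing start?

Integration testing can start immediately at hour 0; it finishes at hour 9.
The build waits on its own release at hour 1, so it starts at hour 1 and finishes at 1 + 2 = hour 3.
After the build (finishes hour 3, plus 3-hour gap → hour 6), the security scan can start at hour 6 and finishes at hour 14.
After the security scan (finishes hour 14, plus 3-hour gap → hour 17), staging deploy can start at hour 17 and finishes at hour 19.
Smoke testing waits on staging deploy (finishes hour 19); integration testing (finishes hour 9); the security scan (finishes hour 14). The latest of these is hour 19, which is the earliest smoke testing can start.

19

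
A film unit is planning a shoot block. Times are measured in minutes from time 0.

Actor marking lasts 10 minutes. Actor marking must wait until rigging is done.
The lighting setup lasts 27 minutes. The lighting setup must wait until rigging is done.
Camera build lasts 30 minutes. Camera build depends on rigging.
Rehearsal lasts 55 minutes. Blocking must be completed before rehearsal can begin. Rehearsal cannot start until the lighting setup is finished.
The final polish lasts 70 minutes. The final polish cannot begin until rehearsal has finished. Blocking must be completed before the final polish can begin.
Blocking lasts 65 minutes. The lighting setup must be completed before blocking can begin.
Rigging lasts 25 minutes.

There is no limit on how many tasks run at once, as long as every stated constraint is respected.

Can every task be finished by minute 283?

Rigging has no prerequisites, so it starts at minute 0 and finishes at minute 25.
Actor marking waits on rigging (finishes minute 25), so it starts at minute 25 and finishes at 25 + 10 = minute 35.
Camera build waits on rigging (finishes minute 25), so it starts at minute 25 and finishes at 25 + 30 = minute 55.
After rigging (finishes minute 25), the lighting setup can start at minute 25 and finishes at minute 52.
After the lighting setup (finishes minute 52), blocking can start at minute 52 and finishes at minute 117.
Rehearsal has to wait for blocking (finishes minute 117); the lighting setup (finishes minute 52). The latest of these is minute 117, so rehearsal runs minute 117 to 117 + 55 = minute 172.
The final polish needs all of rehearsal (finishes minute 172); blocking (finishes minute 117). That puts its earliest start at minute 172; it finishes at 172 + 70 = minute 242.
Every task is finished by minute 242, which is no later than the deadline of 283, so the schedule is feasible.

Yes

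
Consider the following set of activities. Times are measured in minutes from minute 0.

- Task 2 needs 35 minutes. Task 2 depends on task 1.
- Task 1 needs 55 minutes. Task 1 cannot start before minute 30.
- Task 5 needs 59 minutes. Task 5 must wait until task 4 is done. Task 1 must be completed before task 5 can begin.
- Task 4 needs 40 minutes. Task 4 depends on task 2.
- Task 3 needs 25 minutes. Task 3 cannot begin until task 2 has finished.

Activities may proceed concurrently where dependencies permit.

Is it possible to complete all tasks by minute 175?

No

Task 1 cannot begin until its own release at minute 30. It runs from minute 30 to 30 + 55 = minute 85.
Task 2 waits on task 1 (finishes minute 85), so it starts at minute 85 and finishes at 85 + 35 = minute 120.
Task 4 cannot begin until task 2 (finishes minute 120). It runs from minute 120 to 120 + 40 = minute 160.
Task 5 has to wait for task 4 (finishes minute 160); task 1 (finishes minute 85). The latest of these is minute 160, so task 5 runs minute 160 to 160 + 59 = minute 219.
After task 2 (finishes minute 120), task 3 can start at minute 120 and finishes at minute 145.
The earliest everything can be done is minute 219, which is after the deadline of 175, so it is not possible.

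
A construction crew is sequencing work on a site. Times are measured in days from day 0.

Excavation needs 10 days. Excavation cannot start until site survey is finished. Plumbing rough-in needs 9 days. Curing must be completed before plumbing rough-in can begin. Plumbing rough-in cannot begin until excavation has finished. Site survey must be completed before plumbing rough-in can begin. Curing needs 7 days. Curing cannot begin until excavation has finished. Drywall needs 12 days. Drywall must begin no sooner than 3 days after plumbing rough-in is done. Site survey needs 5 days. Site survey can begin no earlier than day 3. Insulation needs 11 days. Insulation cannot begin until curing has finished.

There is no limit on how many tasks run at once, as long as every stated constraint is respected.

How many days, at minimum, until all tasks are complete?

49

Site survey waits on its own release at day 3, so it starts at day 3 and finishes at 3 + 5 = day 8.
Excavation cannot begin until site survey (finishes day 8). It runs from day 8 to 8 + 10 = day 18.
Curing waits on excavation (finishes day 18), so it starts at day 18 and finishes at 18 + 7 = day 25.
Insulation waits on curing (finishes day 25), so it starts at day 25 and finishes at 25 + 11 = day 36.
Plumbing rough-in needs all of curing (finishes day 25); excavation (finishes day 18); site survey (finishes day 8). That puts its earliest start at day 25; it finishes at 25 + 9 = day 34.
Drywall cannot begin until plumbing rough-in (finishes day 34, plus 3-day gap → day 37). It runs from day 37 to 37 + 12 = day 49.
All tasks are finished once the last one completes. Finish times: Site survey at 8, Excavation at 18, Curing at 25, Plumbing rough-in at 34, Insulation at 36, Drywall at 49. The latest is day 49.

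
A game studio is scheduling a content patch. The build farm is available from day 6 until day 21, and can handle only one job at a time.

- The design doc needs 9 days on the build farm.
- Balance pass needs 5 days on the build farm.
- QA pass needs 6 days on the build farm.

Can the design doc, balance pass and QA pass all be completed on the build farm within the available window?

The build farm window is 21 − 6 = 15 days.
Running back to back, the jobs need 9 + 5 + 6 = 20 days on the build farm.
Since 20 > 15, they cannot all fit.

No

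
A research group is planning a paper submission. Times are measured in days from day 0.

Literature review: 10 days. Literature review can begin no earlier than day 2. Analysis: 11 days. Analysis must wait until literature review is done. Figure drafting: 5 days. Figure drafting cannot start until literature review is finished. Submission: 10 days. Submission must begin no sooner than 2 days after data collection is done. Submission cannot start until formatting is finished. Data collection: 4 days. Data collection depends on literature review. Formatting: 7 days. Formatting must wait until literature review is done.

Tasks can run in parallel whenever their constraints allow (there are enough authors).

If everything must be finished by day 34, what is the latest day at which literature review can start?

7

Submission has no dependents, so it just needs to finish by day 34. Starting by 34 − 10 = day 24 achieves that.
Since submission (must start by day 24, minus 2-day gap → day 22) depends on it, data collection must finish by day 22. Backing off its 4-day duration gives a latest start of day 18.
Analysis has no dependents, so it just needs to finish by day 34. Starting by 34 − 11 = day 23 achieves that.
To finish by day 34, figure drafting (duration 5) must start no later than day 29.
Formatting must finish before submission (must start by day 24). With a 7-day duration, formatting must start by 24 − 7 = day 17.
For literature review: data collection (must start by day 18); analysis (must start by day 23); figure drafting (must start by day 29); formatting (must start by day 17). The most restrictive is day 17; with a 10-day duration, literature review must start by day 7.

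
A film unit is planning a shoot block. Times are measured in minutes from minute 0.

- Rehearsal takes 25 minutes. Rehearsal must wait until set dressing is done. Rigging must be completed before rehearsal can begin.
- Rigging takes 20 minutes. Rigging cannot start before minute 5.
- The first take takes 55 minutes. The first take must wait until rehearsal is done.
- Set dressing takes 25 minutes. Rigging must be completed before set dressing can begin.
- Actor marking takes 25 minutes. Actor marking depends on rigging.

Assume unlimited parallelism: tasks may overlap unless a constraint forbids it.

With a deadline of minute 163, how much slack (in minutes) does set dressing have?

After its own release at minute 5, rigging can start at minute 5 and finishes at minute 25.
Set dressing cannot begin until rigging (finishes minute 25). It runs from minute 25 to 25 + 25 = minute 50.

Working backward from the deadline:
The first take must finish by minute 163; it takes 55 minutes, so it must start by 163 − 55 = minute 108.
Rehearsal must finish before the first take (must start by minute 108). With a 25-minute duration, rehearsal must start by 108 − 25 = minute 83.
Since rehearsal (must start by minute 83) depends on it, set dressing must finish by minute 83. Backing off its 25-minute duration gives a latest start of minute 58.
So set dressing can start as early as minute 25 and as late as minute 58, giving 58 − 25 = 33 minutes of slack.

33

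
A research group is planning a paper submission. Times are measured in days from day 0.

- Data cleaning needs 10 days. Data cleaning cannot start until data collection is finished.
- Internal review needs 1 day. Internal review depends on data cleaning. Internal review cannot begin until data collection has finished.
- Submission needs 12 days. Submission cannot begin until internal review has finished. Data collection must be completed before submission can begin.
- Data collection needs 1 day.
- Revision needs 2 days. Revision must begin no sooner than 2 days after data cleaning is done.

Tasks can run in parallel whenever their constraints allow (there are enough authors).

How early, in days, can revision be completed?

Data collection has no prerequisites, so it starts at day 0 and finishes at day 1.
After data collection (finishes day 1), data cleaning can start at day 1 and finishes at day 11.
After data cleaning (finishes day 11, plus 2-day gap → day 13), revision can start at day 13 and finishes at day 15.

15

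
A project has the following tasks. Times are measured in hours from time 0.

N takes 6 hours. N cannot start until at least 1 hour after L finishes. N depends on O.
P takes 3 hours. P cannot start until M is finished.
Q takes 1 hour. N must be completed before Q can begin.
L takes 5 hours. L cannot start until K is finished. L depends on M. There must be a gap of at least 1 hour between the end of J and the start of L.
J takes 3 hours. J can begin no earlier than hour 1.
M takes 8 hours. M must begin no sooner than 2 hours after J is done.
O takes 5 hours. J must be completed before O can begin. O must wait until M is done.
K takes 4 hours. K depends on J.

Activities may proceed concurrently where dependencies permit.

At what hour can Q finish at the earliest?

J cannot begin until its own release at hour 1. It runs from hour 1 to 1 + 3 = hour 4.
M cannot begin until J (finishes hour 4, plus 2-hour gap → hour 6). It runs from hour 6 to 6 + 8 = hour 14.
For O: J (finishes hour 4); M (finishes hour 14). Taking the maximum gives a start of hour 14, and it finishes at 14 + 5 = hour 19.
K waits on J (finishes hour 4), so it starts at hour 4 and finishes at 4 + 4 = hour 8.
L needs all of K (finishes hour 8); M (finishes hour 14); J (finishes hour 4, plus 1-hour gap → hour 5). That puts its earliest start at hour 14; it finishes at 14 + 5 = hour 19.
For N: L (finishes hour 19, plus 1-hour gap → hour 20); O (finishes hour 19). Taking the maximum gives a start of hour 20, and it finishes at 20 + 6 = hour 26.
Q cannot begin until N (finishes hour 26). It runs from hour 26 to 26 + 1 = hour 27.

27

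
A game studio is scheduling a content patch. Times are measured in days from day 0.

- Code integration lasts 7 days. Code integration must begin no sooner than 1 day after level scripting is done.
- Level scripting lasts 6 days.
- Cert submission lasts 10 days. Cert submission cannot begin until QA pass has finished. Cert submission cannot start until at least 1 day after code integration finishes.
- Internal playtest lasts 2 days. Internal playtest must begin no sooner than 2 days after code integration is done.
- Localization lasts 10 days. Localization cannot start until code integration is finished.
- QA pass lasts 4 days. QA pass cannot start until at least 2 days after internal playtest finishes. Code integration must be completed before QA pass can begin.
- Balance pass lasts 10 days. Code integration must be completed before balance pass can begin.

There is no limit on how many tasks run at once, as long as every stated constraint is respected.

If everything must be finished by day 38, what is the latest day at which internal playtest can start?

To finish by day 38, cert submission (duration 10) must start no later than day 28.
QA pass must finish before cert submission (must start by day 28). With a 4-day duration, QA pass must start by 28 − 4 = day 24.
Internal playtest must finish before QA pass (must start by day 24, minus 2-day gap → day 22). With a 2-day duration, internal playtest must start by 22 − 2 = day 20.

20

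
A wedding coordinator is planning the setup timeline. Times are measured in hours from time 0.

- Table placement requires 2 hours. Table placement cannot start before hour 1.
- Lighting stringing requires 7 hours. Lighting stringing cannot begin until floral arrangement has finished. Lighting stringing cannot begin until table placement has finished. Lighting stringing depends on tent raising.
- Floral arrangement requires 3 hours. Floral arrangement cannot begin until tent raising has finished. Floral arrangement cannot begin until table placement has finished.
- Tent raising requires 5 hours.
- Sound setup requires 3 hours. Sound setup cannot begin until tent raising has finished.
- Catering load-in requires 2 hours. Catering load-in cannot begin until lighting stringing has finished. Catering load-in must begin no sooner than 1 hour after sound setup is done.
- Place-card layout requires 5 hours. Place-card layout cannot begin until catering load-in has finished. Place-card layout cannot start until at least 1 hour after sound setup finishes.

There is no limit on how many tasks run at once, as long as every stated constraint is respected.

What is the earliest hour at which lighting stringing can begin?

Table placement cannot begin until its own release at hour 1. It runs from hour 1 to 1 + 2 = hour 3.
Tent raising can start immediately at hour 0; it finishes at hour 5.
Floral arrangement has to wait for tent raising (finishes hour 5); table placement (finishes hour 3). The latest of these is hour 5, so floral arrangement runs hour 5 to 5 + 3 = hour 8.
Lighting stringing waits on floral arrangement (finishes hour 8); table placement (finishes hour 3); tent raising (finishes hour 5). The latest of these is hour 8, which is the earliest lighting stringing can start.

8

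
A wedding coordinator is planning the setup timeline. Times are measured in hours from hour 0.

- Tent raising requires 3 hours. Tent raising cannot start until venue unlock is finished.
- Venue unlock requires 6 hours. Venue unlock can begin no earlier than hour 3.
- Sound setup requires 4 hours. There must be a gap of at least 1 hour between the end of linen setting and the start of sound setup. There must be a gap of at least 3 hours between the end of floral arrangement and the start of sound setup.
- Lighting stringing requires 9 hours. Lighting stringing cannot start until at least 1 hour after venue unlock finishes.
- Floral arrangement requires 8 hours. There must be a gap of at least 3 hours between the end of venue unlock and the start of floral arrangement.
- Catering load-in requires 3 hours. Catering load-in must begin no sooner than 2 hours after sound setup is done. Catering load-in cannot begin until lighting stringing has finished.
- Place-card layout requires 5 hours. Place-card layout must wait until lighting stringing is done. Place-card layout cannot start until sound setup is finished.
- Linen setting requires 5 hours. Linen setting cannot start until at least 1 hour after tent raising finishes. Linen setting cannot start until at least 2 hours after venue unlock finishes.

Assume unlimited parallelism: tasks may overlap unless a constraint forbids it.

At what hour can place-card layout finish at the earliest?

Venue unlock cannot begin until its own release at hour 3. It runs from hour 3 to 3 + 6 = hour 9.
Lighting stringing cannot begin until venue unlock (finishes hour 9, plus 1-hour gap → hour 10). It runs from hour 10 to 10 + 9 = hour 19.
After venue unlock (finishes hour 9, plus 3-hour gap → hour 12), floral arrangement can start at hour 12 and finishes at hour 20.
After venue unlock (finishes hour 9), tent raising can start at hour 9 and finishes at hour 12.
Linen setting has to wait for tent raising (finishes hour 12, plus 1-hour gap → hour 13); venue unlock (finishes hour 9, plus 2-hour gap → hour 11). The latest of these is hour 13, so linen setting runs hour 13 to 13 + 5 = hour 18.
Sound setup has to wait for linen setting (finishes hour 18, plus 1-hour gap → hour 19); floral arrangement (finishes hour 20, plus 3-hour gap → hour 23). The latest of these is hour 23, so sound setup runs hour 23 to 23 + 4 = hour 27.
Place-card layout needs all of lighting stringing (finishes hour 19); sound setup (finishes hour 27). That puts its earliest start at hour 27; it finishes at 27 + 5 = hour 32.

32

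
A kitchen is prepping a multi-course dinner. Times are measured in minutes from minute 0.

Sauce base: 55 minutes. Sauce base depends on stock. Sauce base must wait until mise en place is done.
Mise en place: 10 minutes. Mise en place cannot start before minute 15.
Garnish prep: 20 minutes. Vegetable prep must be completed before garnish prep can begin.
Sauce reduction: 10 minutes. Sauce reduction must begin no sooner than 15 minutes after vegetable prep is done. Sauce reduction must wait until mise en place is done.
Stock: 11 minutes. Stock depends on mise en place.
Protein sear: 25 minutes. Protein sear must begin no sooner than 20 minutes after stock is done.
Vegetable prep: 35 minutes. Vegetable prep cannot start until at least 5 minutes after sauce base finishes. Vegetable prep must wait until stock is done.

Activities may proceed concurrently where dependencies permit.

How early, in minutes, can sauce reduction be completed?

156

Mise en place waits on its own release at minute 15, so it starts at minute 15 and finishes at 15 + 10 = minute 25.
Stock cannot begin until mise en place (finishes minute 25). It runs from minute 25 to 25 + 11 = minute 36.
Sauce base cannot start until stock (finishes minute 36); mise en place (finishes minute 25). The controlling bound is minute 36, so sauce base finishes at 36 + 55 = minute 91.
Vegetable prep needs all of sauce base (finishes minute 91, plus 5-minute gap → minute 96); stock (finishes minute 36). That puts its earliest start at minute 96; it finishes at 96 + 35 = minute 131.
Sauce reduction needs all of vegetable prep (finishes minute 131, plus 15-minute gap → minute 146); mise en place (finishes minute 25). That puts its earliest start at minute 146; it finishes at 146 + 10 = minute 156.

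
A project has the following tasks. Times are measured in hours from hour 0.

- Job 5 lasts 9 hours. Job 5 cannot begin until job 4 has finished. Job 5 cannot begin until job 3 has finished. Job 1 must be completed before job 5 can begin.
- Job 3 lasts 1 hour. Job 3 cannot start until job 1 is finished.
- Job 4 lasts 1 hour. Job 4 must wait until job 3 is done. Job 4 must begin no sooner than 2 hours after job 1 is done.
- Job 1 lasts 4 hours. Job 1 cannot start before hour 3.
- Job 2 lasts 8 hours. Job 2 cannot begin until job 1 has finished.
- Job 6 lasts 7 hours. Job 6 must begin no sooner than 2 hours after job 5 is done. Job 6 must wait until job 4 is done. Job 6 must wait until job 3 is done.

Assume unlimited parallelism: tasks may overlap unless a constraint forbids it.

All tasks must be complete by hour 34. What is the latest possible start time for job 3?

14

Job 6 has no dependents, so it just needs to finish by hour 34. Starting by 34 − 7 = hour 27 achieves that.
Job 5 has to be done before job 6 (must start by hour 27, minus 2-hour gap → hour 25). That means finishing by hour 25, i.e. starting by 25 − 9 = hour 16.
Job 4 must finish in time for job 5 (must start by hour 16); job 6 (must start by hour 27). The tightest is hour 16, so job 4 must start by 16 − 1 = hour 15.
For job 3: job 4 (must start by hour 15); job 5 (must start by hour 16); job 6 (must start by hour 27). The most restrictive is hour 15; with a 1-hour duration, job 3 must start by hour 14.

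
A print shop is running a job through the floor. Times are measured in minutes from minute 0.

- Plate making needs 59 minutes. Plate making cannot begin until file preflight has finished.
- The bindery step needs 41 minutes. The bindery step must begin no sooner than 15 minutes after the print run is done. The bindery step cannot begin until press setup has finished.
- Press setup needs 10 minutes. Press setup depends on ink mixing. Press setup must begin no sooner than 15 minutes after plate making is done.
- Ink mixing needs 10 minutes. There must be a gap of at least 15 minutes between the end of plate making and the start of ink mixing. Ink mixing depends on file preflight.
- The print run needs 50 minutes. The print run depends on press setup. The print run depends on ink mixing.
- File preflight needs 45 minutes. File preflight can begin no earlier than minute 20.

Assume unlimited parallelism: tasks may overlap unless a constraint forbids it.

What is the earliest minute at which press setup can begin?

File preflight cannot begin until its own release at minute 20. It runs from minute 20 to 20 + 45 = minute 65.
Plate making cannot begin until file preflight (finishes minute 65). It runs from minute 65 to 65 + 59 = minute 124.
Ink mixing needs all of plate making (finishes minute 124, plus 15-minute gap → minute 139); file preflight (finishes minute 65). That puts its earliest start at minute 139; it finishes at 139 + 10 = minute 149.
Press setup waits on ink mixing (finishes minute 149); plate making (finishes minute 124, plus 15-minute gap → minute 139). The latest of these is minute 149, which is the earliest press setup can start.

149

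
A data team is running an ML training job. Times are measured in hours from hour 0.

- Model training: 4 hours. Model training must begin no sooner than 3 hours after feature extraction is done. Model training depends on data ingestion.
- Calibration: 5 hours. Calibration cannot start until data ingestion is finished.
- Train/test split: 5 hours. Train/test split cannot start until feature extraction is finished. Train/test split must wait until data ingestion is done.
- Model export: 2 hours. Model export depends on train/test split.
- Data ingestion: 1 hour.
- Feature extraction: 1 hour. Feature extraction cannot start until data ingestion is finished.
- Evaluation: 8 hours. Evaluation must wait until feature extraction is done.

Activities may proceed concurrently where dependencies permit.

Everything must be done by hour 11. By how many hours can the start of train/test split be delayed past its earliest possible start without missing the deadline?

2

Data ingestion has no prerequisites, so it starts at hour 0 and finishes at hour 1.
Feature extraction waits on data ingestion (finishes hour 1), so it starts at hour 1 and finishes at 1 + 1 = hour 2.
Train/test split cannot start until feature extraction (finishes hour 2); data ingestion (finishes hour 1). The controlling bound is hour 2, so train/test split finishes at 2 + 5 = hour 7.

Working backward from the deadline:
To finish by hour 11, model export (duration 2) must start no later than hour 9.
Train/test split feeds into model export (must start by hour 9); so train/test split must finish by hour 9 and therefore start by hour 4.
So train/test split can start as early as hour 2 and as late as hour 4, giving 4 − 2 = 2 hours of slack.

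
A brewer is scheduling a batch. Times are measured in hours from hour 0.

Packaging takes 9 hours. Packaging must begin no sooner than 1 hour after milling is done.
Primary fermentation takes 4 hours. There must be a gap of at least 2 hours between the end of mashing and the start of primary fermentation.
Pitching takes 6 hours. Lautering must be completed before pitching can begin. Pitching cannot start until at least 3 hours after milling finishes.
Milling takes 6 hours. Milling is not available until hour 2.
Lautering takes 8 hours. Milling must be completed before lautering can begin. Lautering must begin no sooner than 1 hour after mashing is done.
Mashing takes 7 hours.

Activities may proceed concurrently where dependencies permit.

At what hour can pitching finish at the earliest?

Nothing blocks mashing, so it runs from hour 0 to hour 7.
Milling cannot begin until its own release at hour 2. It runs from hour 2 to 2 + 6 = hour 8.
Lautering cannot start until milling (finishes hour 8); mashing (finishes hour 7, plus 1-hour gap → hour 8). The controlling bound is hour 8, so lautering finishes at 8 + 8 = hour 16.
Pitching has to wait for lautering (finishes hour 16); milling (finishes hour 8, plus 3-hour gap → hour 11). The latest of these is hour 16, so pitching runs hour 16 to 16 + 6 = hour 22.

22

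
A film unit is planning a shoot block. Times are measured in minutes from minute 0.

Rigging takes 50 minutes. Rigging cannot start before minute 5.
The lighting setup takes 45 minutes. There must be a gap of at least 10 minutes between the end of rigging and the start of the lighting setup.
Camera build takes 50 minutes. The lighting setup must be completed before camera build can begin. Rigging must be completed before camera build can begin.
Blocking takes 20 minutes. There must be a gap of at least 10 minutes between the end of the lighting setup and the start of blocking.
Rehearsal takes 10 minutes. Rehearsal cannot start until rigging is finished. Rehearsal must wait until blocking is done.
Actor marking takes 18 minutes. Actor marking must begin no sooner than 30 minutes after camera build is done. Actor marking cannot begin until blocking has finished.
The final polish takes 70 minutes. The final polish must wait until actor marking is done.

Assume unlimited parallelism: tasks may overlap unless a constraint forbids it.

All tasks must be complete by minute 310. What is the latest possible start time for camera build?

142

Nothing follows the final polish; the deadline of minute 310 is its only limit. It must start by 310 − 70 = minute 240.
Actor marking must finish before the final polish (must start by minute 240). With an 18-minute duration, actor marking must start by 240 − 18 = minute 222.
Since actor marking (must start by minute 222, minus 30-minute gap → minute 192) depends on it, camera build must finish by minute 192. Backing off its 50-minute duration gives a latest start of minute 142.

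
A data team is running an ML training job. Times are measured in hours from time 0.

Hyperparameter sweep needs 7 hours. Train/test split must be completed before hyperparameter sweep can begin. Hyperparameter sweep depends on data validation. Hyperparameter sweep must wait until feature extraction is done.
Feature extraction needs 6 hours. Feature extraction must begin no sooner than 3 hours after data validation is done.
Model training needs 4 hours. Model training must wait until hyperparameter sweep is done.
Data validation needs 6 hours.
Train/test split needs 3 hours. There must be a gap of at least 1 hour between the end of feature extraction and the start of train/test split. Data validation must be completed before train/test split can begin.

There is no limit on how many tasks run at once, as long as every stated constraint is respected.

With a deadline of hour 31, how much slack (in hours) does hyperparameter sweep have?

1

Data validation has no prerequisites, so it starts at hour 0 and finishes at hour 6.
After data validation (finishes hour 6, plus 3-hour gap → hour 9), feature extraction can start at hour 9 and finishes at hour 15.
Train/test split cannot start until feature extraction (finishes hour 15, plus 1-hour gap → hour 16); data validation (finishes hour 6). The controlling bound is hour 16, so train/test split finishes at 16 + 3 = hour 19.
Hyperparameter sweep needs all of train/test split (finishes hour 19); data validation (finishes hour 6); feature extraction (finishes hour 15). That puts its earliest start at hour 19; it finishes at 19 + 7 = hour 26.

Working backward from the deadline:
Model training must finish by hour 31; it takes 4 hours, so it must start by 31 − 4 = hour 27.
Hyperparameter sweep has to be done before model training (must start by hour 27). That means finishing by hour 27, i.e. starting by 27 − 7 = hour 20.
So hyperparameter sweep can start as early as hour 19 and as late as hour 20, giving 20 − 19 = 1 hour of slack.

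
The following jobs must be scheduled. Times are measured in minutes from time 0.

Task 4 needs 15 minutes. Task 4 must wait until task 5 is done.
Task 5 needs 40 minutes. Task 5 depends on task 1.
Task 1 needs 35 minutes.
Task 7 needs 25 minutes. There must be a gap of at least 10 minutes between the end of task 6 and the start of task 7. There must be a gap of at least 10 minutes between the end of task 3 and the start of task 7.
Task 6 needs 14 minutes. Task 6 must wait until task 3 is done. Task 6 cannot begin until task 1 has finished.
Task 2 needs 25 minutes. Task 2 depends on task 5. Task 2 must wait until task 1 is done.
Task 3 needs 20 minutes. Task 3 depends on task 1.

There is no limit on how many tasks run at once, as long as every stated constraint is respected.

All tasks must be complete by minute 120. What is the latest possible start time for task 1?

16

To finish by minute 120, task 7 (duration 25) must start no later than minute 95.
Since task 7 (must start by minute 95, minus 10-minute gap → minute 85) depends on it, task 6 must finish by minute 85. Backing off its 14-minute duration gives a latest start of minute 71.
Task 3 must finish in time for task 6 (must start by minute 71); task 7 (must start by minute 95, minus 10-minute gap → minute 85). The tightest is minute 71, so task 3 must start by 71 − 20 = minute 51.
Task 2 must finish by minute 120; it takes 25 minutes, so it must start by 120 − 25 = minute 95.
To finish by minute 120, task 4 (duration 15) must start no later than minute 105.
Task 5 must finish in time for task 2 (must start by minute 95); task 4 (must start by minute 105). The tightest is minute 95, so task 5 must start by 95 − 40 = minute 55.
Task 1 feeds task 2 (must start by minute 95); task 3 (must start by minute 51); task 5 (must start by minute 55); task 6 (must start by minute 71). Taking the minimum, task 1 must finish by minute 51 and start by 51 − 35 = minute 16.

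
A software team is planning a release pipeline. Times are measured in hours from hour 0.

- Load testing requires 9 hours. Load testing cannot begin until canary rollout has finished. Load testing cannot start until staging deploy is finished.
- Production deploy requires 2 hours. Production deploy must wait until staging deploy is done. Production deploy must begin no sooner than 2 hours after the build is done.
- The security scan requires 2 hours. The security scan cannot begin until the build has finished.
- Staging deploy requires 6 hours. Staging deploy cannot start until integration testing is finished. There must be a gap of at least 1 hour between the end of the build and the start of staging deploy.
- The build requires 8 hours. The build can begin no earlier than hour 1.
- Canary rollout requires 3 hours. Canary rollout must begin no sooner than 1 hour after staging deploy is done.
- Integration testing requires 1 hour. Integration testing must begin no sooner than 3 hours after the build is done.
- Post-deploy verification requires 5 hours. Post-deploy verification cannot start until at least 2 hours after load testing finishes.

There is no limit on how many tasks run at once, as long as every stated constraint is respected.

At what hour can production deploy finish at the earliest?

The build waits on its own release at hour 1, so it starts at hour 1 and finishes at 1 + 8 = hour 9.
After the build (finishes hour 9, plus 3-hour gap → hour 12), integration testing can start at hour 12 and finishes at hour 13.
Staging deploy needs all of integration testing (finishes hour 13); the build (finishes hour 9, plus 1-hour gap → hour 10). That puts its earliest start at hour 13; it finishes at 13 + 6 = hour 19.
Production deploy needs all of staging deploy (finishes hour 19); the build (finishes hour 9, plus 2-hour gap → hour 11). That puts its earliest start at hour 19; it finishes at 19 + 2 = hour 21.

21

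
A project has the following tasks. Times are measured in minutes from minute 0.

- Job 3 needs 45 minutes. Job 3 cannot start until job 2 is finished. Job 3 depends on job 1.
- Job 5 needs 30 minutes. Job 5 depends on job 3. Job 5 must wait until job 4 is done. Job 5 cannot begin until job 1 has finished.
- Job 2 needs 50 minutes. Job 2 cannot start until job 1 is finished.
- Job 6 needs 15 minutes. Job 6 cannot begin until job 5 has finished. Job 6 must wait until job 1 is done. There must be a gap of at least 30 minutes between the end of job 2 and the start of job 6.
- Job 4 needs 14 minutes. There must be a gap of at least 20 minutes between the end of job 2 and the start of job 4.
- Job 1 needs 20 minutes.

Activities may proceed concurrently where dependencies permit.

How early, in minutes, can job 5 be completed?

145

Nothing blocks job 1, so it runs from minute 0 to minute 20.
Job 2 waits on job 1 (finishes minute 20), so it starts at minute 20 and finishes at 20 + 50 = minute 70.
Job 4 cannot begin until job 2 (finishes minute 70, plus 20-minute gap → minute 90). It runs from minute 90 to 90 + 14 = minute 104.
For job 3: job 2 (finishes minute 70); job 1 (finishes minute 20). Taking the maximum gives a start of minute 70, and it finishes at 70 + 45 = minute 115.
Job 5 cannot start until job 3 (finishes minute 115); job 4 (finishes minute 104); job 1 (finishes minute 20). The controlling bound is minute 115, so job 5 finishes at 115 + 30 = minute 145.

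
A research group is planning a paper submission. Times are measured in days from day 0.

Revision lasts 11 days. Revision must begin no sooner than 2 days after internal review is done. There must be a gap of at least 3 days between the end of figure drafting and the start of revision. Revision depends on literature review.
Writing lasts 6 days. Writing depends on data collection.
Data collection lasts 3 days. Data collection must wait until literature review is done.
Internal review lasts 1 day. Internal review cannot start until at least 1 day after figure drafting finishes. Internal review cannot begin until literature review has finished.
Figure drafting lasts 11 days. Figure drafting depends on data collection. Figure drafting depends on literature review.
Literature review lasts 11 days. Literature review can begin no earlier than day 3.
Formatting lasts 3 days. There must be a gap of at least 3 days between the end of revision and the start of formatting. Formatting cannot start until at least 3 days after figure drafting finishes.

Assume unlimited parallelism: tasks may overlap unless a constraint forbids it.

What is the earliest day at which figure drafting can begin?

After its own release at day 3, literature review can start at day 3 and finishes at day 14.
Data collection waits on literature review (finishes day 14), so it starts at day 14 and finishes at 14 + 3 = day 17.
Figure drafting waits on data collection (finishes day 17); literature review (finishes day 14). The latest of these is day 17, which is the earliest figure drafting can start.

17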